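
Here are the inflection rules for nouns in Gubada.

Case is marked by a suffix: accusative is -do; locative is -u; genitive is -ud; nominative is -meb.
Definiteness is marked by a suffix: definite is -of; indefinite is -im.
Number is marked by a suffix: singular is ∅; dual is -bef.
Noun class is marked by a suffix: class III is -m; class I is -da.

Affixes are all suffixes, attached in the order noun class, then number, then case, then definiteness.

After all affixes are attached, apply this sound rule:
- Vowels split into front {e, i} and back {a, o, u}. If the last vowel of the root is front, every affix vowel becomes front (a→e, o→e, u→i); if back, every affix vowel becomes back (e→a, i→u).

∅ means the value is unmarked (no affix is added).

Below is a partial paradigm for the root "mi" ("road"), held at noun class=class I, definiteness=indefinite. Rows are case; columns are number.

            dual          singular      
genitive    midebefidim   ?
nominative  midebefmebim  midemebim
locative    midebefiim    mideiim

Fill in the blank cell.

Attach noun class class I -da → mida.
number = singular: zero marking, form stays mida.
Attach case genitive -ud → midaud.
Attach definiteness indefinite -im → midaudim.
Apply vowel harmony: midaudim → mideidim.

mideidim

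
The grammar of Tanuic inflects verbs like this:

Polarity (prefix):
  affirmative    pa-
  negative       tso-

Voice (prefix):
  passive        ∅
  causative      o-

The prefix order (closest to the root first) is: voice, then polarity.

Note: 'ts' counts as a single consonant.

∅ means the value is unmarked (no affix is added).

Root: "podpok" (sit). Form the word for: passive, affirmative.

papodpok

voice = passive: zero marking, form stays podpok.
Attach polarity affirmative pa- → papodpok.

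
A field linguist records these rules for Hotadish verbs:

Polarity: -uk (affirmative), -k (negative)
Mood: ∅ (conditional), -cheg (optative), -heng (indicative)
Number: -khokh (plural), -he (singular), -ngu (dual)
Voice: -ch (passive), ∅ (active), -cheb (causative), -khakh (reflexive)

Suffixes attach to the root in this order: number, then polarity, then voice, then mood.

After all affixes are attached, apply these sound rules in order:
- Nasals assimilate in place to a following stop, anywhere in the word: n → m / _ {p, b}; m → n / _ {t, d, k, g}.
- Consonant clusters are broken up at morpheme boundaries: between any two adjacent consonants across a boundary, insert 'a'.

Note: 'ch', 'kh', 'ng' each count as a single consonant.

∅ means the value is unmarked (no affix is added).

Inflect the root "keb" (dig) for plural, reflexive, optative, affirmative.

kebakhokhukakhakhacheg

Attach number plural -khokh → kebkhokh.
Attach polarity affirmative -uk → kebkhokhuk.
Attach voice reflexive -khakh → kebkhokhukkhakh.
Attach mood optative -cheg → kebkhokhukkhakhcheg.
Nasal assimilation: no change.
Apply epenthesis: kebkhokhukkhakhcheg → kebakhokhukakhakhacheg.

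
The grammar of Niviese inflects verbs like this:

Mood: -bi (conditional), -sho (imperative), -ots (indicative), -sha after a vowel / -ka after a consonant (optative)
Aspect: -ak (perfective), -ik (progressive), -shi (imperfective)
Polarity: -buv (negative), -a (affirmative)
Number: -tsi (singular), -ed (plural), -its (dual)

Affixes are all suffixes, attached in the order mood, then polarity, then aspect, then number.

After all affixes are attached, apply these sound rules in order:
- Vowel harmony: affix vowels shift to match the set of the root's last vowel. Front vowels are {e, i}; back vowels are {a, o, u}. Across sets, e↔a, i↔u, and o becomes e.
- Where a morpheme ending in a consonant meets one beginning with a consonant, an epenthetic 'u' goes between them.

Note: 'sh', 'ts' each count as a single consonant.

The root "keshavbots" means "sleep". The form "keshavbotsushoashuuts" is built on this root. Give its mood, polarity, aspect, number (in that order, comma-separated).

imperative, affirmative, imperfective, dual

Segment: keshavbots-sho-a-shi-its.
mood: -sho → imperative.
polarity: -a → affirmative.
aspect: -shi → imperfective.
number: -its → dual.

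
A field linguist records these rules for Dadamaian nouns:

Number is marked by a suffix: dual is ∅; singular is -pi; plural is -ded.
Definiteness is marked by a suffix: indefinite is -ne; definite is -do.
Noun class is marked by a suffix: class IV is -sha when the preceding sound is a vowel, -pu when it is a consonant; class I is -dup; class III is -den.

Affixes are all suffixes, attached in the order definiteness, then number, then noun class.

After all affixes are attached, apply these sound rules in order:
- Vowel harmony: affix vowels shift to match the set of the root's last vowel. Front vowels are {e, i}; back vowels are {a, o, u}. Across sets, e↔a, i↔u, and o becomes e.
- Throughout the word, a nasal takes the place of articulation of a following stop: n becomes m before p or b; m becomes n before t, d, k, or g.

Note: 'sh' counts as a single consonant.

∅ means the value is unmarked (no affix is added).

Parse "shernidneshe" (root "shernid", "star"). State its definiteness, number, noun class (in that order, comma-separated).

indefinite, dual, class IV

Segment: shernid-ne-sha.
definiteness: -ne → indefinite.
number: ∅ → dual.
noun class: -sha/pu → class IV.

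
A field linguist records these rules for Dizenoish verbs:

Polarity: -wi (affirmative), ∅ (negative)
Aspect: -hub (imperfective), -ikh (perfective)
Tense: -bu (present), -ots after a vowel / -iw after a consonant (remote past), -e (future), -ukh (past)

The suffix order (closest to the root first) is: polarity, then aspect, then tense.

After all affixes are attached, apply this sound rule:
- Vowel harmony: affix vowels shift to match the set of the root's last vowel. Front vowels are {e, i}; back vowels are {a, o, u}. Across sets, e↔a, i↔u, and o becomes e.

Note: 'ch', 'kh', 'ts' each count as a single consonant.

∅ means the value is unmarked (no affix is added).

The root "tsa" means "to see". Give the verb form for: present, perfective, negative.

tsaukhbu

polarity = negative: zero marking, form stays tsa.
Attach aspect perfective -ikh → tsaikh.
Attach tense present -bu → tsaikhbu.
Apply vowel harmony: tsaikhbu → tsaukhbu.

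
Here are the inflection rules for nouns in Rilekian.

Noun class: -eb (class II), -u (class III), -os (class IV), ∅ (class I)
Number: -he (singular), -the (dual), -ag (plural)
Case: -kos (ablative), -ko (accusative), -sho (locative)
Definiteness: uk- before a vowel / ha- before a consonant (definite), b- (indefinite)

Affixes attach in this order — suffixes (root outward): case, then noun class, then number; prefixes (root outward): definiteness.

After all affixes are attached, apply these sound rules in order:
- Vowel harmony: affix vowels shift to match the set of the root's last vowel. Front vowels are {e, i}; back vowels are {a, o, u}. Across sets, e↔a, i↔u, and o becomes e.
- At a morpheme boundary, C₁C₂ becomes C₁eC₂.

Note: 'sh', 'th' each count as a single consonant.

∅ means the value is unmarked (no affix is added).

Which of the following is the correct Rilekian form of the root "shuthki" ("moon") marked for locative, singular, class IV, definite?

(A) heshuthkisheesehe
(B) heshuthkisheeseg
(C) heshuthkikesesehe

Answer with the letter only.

Attach case locative -sho → shuthkisho.
Attach noun class class IV -os → shuthkishoos.
Attach number singular -he → shuthkishooshe.
Attach definiteness definite ha- (before consonant 'sh') → hashuthkishooshe.
Apply vowel harmony: hashuthkishooshe → heshuthkisheeshe.
Apply epenthesis: heshuthkisheeshe → heshuthkisheesehe.
So the correct form is heshuthkisheesehe, option (A).
(B) heshuthkisheeseg is wrong: it uses plural instead of singular for number.
(C) heshuthkikesesehe is wrong: it uses ablative instead of locative for case.

A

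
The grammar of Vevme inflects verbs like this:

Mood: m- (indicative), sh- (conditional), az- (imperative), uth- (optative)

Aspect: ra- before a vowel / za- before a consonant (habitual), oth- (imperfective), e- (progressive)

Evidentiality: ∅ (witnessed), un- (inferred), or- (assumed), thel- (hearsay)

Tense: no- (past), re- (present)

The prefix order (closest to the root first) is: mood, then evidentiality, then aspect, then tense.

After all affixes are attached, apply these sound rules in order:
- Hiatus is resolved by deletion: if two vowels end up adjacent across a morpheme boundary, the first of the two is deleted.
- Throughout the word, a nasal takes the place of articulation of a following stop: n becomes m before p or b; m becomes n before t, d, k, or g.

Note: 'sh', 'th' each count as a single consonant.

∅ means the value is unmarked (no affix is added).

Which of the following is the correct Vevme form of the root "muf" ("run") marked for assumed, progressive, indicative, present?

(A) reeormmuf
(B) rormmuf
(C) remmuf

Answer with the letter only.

B

Attach mood indicative m- → mmuf.
Attach evidentiality assumed or- → ormmuf.
Attach aspect progressive e- → eormmuf.
Attach tense present re- → reeormmuf.
Apply vowel deletion: reeormmuf → rormmuf.
Nasal assimilation: no change.
So the correct form is rormmuf, option (B).
(A) reeormmuf is wrong: it fails to apply the sound rule(s).
(C) remmuf is wrong: it uses witnessed instead of assumed for evidentiality.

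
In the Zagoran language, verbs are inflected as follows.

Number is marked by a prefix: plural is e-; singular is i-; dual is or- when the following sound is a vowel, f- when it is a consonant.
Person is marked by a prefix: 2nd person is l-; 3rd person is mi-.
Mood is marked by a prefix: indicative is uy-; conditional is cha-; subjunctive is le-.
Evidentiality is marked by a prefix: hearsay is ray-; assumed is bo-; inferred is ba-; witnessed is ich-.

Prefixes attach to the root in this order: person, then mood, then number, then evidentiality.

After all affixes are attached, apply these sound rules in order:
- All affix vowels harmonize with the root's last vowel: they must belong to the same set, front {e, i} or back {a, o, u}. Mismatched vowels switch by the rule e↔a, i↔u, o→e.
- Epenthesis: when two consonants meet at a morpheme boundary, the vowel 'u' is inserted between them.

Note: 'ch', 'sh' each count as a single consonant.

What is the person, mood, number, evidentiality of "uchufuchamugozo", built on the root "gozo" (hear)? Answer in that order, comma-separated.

3rd person, conditional, dual, witnessed

Segment: ich-f-cha-mi-gozo.
person: mi- → 3rd person.
mood: cha- → conditional.
number: or/f- → dual.
evidentiality: ich- → witnessed.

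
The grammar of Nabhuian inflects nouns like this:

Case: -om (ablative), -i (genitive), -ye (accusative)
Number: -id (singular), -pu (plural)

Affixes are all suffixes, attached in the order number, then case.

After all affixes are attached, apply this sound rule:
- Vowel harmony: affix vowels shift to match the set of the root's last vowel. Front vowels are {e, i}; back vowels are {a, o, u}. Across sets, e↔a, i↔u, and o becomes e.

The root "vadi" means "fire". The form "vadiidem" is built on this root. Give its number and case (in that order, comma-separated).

Segment: vadi-id-om.
number: -id → singular.
case: -om → ablative.

singular, ablative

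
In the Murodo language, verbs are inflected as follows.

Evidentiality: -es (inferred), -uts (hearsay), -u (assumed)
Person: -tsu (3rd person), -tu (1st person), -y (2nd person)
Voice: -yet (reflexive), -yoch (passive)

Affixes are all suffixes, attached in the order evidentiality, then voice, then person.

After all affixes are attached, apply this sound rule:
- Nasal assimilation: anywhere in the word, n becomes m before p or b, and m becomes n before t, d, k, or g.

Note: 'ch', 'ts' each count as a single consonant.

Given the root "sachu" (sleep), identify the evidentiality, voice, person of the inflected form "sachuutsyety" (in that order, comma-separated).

hearsay, reflexive, 2nd person

Segment: sachu-uts-yet-y.
evidentiality: -uts → hearsay.
voice: -yet → reflexive.
person: -y → 2nd person.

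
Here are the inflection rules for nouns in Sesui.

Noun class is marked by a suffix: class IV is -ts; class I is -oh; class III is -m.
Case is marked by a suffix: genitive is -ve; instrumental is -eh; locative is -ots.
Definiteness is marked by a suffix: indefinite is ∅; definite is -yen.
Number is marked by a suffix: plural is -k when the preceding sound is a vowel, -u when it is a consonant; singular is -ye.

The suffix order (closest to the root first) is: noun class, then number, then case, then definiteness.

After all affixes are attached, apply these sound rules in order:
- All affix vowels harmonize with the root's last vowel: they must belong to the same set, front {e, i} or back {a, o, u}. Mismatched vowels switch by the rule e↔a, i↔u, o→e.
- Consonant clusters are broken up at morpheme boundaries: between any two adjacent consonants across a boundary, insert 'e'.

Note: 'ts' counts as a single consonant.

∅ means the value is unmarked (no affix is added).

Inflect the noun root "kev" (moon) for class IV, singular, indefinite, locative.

kevetseyeets

Attach noun class class IV -ts → kevts.
Attach number singular -ye → kevtsye.
Attach case locative -ots → kevtsyeots.
definiteness = indefinite: zero marking, form stays kevtsyeots.
Apply vowel harmony: kevtsyeots → kevtsyeets.
Apply epenthesis: kevtsyeets → kevetseyeets.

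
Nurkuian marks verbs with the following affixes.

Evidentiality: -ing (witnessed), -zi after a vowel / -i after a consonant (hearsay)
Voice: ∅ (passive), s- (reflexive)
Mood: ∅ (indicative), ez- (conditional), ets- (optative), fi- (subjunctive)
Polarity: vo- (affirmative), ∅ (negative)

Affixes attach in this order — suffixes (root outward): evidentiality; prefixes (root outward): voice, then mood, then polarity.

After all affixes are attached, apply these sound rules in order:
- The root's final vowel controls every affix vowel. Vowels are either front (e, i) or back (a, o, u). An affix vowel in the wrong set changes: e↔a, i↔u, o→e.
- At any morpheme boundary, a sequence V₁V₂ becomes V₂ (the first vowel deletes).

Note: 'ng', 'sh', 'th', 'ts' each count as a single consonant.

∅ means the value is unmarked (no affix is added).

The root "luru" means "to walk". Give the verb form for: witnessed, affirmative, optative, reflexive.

Attach voice reflexive s- → sluru.
Attach mood optative ets- → etssluru.
Attach polarity affirmative vo- → voetssluru.
Attach evidentiality witnessed -ing → voetssluruing.
Apply vowel harmony: voetssluruing → voatssluruung.
Apply vowel deletion: voatssluruung → vatsslurung.

vatsslurung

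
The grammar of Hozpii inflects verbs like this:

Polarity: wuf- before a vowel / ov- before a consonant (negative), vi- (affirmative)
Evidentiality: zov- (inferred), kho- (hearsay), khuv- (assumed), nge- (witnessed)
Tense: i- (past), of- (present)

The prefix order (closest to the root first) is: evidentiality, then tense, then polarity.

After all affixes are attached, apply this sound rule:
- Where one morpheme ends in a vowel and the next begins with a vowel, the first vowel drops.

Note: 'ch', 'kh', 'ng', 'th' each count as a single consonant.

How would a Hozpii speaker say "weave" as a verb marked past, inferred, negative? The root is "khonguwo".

wufizovkhonguwo

Attach evidentiality inferred zov- → zovkhonguwo.
Attach tense past i- → izovkhonguwo.
Attach polarity negative wuf- (before vowel 'i') → wufizovkhonguwo.
Vowel deletion: no change.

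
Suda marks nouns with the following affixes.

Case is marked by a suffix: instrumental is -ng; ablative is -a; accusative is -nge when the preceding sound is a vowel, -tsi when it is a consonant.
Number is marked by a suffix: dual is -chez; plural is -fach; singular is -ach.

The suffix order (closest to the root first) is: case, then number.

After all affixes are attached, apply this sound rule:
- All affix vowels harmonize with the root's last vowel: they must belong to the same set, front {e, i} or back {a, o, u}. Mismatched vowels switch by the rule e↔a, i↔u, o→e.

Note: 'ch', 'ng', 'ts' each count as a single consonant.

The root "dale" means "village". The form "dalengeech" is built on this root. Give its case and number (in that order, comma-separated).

accusative, singular

Segment: dale-nge-ach.
case: -nge/tsi → accusative.
number: -ach → singular.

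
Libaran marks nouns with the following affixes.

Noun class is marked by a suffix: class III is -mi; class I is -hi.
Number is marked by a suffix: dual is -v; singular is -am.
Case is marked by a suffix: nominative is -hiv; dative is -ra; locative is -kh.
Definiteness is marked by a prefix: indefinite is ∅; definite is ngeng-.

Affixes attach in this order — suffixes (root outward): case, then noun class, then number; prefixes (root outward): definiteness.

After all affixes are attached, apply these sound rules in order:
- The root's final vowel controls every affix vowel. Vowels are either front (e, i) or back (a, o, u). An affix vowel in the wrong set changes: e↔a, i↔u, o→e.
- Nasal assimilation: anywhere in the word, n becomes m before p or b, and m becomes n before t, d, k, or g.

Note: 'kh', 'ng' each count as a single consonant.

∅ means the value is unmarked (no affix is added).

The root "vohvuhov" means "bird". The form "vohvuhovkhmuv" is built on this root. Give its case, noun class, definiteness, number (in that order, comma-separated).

Segment: vohvuhov-kh-mi-v.
case: -kh → locative.
noun class: -mi → class III.
definiteness: ∅ → indefinite.
number: -v → dual.

locative, class III, indefinite, dual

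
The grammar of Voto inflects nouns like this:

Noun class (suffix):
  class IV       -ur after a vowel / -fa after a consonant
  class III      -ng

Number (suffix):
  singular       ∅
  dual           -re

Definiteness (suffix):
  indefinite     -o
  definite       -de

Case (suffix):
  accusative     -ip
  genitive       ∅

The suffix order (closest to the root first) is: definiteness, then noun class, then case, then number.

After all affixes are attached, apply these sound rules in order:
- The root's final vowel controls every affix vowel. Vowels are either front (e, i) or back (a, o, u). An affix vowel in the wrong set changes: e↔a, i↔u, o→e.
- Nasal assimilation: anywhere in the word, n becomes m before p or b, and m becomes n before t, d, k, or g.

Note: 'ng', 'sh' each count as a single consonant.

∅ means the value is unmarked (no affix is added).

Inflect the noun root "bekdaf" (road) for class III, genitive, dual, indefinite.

bekdafongra

Attach definiteness indefinite -o → bekdafo.
Attach noun class class III -ng → bekdafong.
case = genitive: zero marking, form stays bekdafong.
Attach number dual -re → bekdafongre.
Apply vowel harmony: bekdafongre → bekdafongra.
Nasal assimilation: no change.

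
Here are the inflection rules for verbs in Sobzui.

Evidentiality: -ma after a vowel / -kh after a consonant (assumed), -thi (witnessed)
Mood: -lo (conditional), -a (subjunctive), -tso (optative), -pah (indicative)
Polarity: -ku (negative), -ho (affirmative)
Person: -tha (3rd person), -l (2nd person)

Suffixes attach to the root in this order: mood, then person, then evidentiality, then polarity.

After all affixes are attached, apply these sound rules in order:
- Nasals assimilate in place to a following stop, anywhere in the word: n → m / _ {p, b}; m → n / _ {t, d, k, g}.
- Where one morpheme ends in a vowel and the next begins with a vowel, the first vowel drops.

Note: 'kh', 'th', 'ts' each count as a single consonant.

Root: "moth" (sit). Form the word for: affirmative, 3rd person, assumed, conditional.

Attach mood conditional -lo → mothlo.
Attach person 3rd person -tha → mothlotha.
Attach evidentiality assumed -ma (after vowel 'a') → mothlothama.
Attach polarity affirmative -ho → mothlothamaho.
Nasal assimilation: no change.
Vowel deletion: no change.

mothlothamaho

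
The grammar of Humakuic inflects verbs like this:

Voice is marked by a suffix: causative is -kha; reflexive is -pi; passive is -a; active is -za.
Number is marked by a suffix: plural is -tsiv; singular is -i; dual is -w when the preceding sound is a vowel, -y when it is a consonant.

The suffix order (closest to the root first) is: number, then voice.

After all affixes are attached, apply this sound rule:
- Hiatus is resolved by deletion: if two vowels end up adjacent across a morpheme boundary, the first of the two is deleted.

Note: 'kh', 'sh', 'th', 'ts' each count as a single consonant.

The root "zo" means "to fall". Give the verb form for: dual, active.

zowza

Attach number dual -w (after vowel 'o') → zow.
Attach voice active -za → zowza.
Vowel deletion: no change.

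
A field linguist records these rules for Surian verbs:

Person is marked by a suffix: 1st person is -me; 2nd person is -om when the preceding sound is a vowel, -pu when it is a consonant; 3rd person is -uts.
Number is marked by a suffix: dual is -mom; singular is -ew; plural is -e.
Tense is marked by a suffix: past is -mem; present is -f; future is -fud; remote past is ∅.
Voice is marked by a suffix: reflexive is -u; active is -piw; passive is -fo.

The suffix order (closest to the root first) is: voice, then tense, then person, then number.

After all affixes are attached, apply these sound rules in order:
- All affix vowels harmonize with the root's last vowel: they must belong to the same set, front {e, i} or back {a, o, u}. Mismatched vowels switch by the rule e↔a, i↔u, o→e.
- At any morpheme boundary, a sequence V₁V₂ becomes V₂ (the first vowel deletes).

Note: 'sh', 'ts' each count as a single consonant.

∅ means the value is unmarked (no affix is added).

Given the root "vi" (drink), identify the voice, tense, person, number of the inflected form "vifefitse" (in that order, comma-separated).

Segment: vi-fo-f-uts-e.
voice: -fo → passive.
tense: -f → present.
person: -uts → 3rd person.
number: -e → plural.

passive, present, 3rd person, plural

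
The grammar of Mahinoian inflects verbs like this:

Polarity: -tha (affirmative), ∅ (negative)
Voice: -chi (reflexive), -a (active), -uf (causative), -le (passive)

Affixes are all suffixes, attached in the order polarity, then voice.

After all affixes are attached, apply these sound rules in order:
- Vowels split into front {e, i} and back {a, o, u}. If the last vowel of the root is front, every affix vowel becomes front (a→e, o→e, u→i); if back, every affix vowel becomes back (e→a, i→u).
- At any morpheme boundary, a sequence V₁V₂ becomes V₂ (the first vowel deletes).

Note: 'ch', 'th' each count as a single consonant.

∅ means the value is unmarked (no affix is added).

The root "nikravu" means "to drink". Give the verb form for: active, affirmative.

nikravutha

Attach polarity affirmative -tha → nikravutha.
Attach voice active -a → nikravuthaa.
Vowel harmony: no change.
Apply vowel deletion: nikravuthaa → nikravutha.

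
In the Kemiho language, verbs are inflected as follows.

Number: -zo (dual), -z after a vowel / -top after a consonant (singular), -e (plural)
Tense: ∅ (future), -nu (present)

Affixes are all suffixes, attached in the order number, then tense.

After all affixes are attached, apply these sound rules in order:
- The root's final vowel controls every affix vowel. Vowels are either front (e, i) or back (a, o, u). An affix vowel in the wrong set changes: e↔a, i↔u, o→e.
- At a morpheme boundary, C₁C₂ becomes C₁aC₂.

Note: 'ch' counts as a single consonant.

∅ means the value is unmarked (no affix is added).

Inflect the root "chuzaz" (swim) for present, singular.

chuzazatopanu

Attach number singular -top (after consonant 'z') → chuzaztop.
Attach tense present -nu → chuzaztopnu.
Vowel harmony: no change.
Apply epenthesis: chuzaztopnu → chuzazatopanu.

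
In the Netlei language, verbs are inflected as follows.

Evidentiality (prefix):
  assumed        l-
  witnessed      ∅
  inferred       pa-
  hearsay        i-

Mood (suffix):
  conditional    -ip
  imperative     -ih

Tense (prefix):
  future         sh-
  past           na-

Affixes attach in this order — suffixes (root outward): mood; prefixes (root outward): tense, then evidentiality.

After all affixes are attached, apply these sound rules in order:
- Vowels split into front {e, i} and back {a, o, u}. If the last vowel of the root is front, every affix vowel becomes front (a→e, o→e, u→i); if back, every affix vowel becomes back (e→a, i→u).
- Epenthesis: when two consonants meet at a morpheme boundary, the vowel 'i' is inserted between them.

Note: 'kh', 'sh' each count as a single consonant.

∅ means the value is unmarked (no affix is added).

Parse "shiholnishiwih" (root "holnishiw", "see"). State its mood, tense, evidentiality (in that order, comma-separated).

imperative, future, witnessed

Segment: sh-holnishiw-ih.
mood: -ih → imperative.
tense: sh- → future.
evidentiality: ∅ → witnessed.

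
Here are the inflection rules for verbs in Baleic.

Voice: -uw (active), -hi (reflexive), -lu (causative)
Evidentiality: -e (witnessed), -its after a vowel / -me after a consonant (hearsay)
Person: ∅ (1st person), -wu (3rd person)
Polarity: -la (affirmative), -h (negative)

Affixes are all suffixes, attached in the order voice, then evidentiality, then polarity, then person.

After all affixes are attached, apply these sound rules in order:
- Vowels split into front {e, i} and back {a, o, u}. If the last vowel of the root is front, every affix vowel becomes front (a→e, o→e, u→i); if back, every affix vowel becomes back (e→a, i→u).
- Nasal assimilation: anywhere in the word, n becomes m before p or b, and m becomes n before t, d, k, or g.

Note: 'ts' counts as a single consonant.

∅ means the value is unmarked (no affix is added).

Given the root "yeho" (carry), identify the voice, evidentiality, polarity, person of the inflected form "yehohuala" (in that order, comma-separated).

Segment: yeho-hi-e-la.
voice: -hi → reflexive.
evidentiality: -e → witnessed.
polarity: -la → affirmative.
person: ∅ → 1st person.

reflexive, witnessed, affirmative, 1st person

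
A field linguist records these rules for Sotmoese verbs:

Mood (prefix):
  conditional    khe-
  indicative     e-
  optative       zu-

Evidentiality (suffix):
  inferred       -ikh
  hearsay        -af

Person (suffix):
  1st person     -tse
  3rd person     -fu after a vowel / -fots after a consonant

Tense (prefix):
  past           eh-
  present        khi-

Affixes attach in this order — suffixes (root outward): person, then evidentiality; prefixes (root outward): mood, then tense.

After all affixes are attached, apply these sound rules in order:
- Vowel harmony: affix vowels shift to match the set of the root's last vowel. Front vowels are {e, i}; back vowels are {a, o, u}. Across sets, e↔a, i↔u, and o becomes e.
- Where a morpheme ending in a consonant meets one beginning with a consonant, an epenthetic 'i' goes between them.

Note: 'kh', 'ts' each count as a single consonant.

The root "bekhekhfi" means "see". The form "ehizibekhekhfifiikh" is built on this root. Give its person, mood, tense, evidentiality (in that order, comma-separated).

3rd person, optative, past, inferred

Segment: eh-zu-bekhekhfi-fu-ikh.
person: -fu/fots → 3rd person.
mood: zu- → optative.
tense: eh- → past.
evidentiality: -ikh → inferred.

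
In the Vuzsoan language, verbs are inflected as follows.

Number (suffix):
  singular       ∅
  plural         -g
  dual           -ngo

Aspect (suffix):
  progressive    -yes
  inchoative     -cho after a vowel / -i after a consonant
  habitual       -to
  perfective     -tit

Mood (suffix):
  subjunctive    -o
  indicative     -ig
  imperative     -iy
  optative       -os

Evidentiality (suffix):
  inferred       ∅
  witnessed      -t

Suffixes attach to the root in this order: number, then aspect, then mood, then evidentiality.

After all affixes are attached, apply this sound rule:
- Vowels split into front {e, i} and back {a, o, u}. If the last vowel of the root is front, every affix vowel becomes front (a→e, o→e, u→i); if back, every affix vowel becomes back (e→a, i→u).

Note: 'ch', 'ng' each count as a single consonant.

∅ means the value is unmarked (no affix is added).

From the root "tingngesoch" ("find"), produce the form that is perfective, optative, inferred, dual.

Attach number dual -ngo → tingngesochngo.
Attach aspect perfective -tit → tingngesochngotit.
Attach mood optative -os → tingngesochngotitos.
evidentiality = inferred: zero marking, form stays tingngesochngotitos.
Apply vowel harmony: tingngesochngotitos → tingngesochngotutos.

tingngesochngotutos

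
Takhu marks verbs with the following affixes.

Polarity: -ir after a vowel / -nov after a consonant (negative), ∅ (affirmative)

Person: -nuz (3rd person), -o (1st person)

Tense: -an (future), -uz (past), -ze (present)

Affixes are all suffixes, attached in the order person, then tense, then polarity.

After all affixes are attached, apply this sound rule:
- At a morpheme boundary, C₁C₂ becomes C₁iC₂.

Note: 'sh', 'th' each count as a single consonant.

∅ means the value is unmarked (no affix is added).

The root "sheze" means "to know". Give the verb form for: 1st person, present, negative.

Attach person 1st person -o → shezeo.
Attach tense present -ze → shezeoze.
Attach polarity negative -ir (after vowel 'e') → shezeozeir.
Epenthesis: no change.

shezeozeir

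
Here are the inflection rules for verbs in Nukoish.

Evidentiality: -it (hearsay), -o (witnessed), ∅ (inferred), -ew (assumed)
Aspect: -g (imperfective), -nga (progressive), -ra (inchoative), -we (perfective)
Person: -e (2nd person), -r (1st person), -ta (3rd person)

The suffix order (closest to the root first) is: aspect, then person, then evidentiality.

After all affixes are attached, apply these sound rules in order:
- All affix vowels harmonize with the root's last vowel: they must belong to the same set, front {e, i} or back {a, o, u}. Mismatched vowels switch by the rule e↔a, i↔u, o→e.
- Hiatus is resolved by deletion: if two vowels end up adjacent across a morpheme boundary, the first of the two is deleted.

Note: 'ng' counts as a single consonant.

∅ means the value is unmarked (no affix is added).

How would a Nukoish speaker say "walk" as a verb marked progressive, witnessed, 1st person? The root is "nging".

ngingngere

Attach aspect progressive -nga → ngingnga.
Attach person 1st person -r → ngingngar.
Attach evidentiality witnessed -o → ngingngaro.
Apply vowel harmony: ngingngaro → ngingngere.
Vowel deletion: no change.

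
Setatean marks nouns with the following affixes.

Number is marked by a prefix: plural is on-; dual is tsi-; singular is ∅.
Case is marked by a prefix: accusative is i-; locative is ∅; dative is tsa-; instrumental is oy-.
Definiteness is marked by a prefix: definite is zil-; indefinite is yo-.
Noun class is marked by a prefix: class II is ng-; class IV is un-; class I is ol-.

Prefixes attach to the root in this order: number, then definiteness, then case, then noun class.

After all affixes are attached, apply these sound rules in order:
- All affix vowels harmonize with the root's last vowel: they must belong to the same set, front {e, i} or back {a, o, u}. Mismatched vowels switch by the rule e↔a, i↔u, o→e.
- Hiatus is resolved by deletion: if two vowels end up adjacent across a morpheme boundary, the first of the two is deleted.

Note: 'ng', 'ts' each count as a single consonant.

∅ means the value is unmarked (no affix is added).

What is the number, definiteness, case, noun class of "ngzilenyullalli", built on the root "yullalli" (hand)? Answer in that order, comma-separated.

plural, definite, locative, class II

Segment: ng-zil-on-yullalli.
number: on- → plural.
definiteness: zil- → definite.
case: ∅ → locative.
noun class: ng- → class II.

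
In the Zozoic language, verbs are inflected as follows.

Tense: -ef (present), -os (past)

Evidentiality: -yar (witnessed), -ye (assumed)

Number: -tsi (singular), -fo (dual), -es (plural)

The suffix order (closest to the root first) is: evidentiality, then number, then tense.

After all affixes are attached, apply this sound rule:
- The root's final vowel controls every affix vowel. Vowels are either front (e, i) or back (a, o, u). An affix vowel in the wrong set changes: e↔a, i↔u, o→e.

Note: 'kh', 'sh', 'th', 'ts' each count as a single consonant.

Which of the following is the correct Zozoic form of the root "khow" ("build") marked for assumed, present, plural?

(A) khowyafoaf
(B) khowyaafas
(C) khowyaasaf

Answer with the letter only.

C

Attach evidentiality assumed -ye → khowye.
Attach number plural -es → khowyees.
Attach tense present -ef → khowyeesef.
Apply vowel harmony: khowyeesef → khowyaasaf.
So the correct form is khowyaasaf, option (C).
(A) khowyafoaf is wrong: it uses dual instead of plural for number.
(B) khowyaafas is wrong: it has the affixes in the wrong order.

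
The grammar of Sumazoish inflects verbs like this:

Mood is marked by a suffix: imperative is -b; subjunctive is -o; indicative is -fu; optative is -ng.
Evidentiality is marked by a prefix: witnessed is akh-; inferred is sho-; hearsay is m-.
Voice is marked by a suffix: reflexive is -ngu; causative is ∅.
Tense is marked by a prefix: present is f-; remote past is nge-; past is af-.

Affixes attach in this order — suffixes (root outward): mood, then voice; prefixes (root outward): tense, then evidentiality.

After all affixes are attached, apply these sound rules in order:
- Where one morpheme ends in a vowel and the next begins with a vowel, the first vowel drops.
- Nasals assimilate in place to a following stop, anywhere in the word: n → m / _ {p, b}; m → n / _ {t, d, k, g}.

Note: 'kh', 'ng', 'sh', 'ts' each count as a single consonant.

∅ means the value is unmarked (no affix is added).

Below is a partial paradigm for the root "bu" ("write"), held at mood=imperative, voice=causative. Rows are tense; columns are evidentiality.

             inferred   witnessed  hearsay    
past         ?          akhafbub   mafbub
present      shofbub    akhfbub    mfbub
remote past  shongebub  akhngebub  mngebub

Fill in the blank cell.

Attach mood imperative -b → bub.
Attach tense past af- → afbub.
Attach evidentiality inferred sho- → shoafbub.
voice = causative: zero marking, form stays shoafbub.
Apply vowel deletion: shoafbub → shafbub.
Nasal assimilation: no change.

shafbub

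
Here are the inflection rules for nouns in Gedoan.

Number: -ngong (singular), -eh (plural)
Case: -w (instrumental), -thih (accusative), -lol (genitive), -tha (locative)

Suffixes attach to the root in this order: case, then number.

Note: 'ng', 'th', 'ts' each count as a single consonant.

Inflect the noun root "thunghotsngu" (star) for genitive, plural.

thunghotsnguloleh

Attach case genitive -lol → thunghotsngulol.
Attach number plural -eh → thunghotsnguloleh.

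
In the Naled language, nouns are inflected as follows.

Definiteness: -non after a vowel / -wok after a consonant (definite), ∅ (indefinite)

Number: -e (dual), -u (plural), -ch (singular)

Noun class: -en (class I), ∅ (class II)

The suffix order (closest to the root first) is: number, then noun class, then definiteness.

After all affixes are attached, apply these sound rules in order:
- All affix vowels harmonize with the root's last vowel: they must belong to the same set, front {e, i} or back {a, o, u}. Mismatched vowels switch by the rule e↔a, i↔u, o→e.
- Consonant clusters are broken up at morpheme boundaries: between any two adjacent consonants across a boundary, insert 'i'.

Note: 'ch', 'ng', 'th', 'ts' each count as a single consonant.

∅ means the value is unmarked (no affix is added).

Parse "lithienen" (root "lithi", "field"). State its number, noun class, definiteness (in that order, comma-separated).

Segment: lithi-e-non.
number: -e → dual.
noun class: ∅ → class II.
definiteness: -non/wok → definite.

dual, class II, definite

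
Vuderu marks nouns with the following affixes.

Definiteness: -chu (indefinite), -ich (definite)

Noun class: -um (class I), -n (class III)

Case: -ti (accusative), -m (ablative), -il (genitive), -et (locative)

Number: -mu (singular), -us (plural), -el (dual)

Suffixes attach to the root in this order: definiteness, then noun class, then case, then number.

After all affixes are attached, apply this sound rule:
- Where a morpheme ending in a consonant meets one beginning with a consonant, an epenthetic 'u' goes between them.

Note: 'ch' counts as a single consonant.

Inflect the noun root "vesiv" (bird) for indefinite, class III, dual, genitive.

vesivuchunilel

Attach definiteness indefinite -chu → vesivchu.
Attach noun class class III -n → vesivchun.
Attach case genitive -il → vesivchunil.
Attach number dual -el → vesivchunilel.
Apply epenthesis: vesivchunilel → vesivuchunilel.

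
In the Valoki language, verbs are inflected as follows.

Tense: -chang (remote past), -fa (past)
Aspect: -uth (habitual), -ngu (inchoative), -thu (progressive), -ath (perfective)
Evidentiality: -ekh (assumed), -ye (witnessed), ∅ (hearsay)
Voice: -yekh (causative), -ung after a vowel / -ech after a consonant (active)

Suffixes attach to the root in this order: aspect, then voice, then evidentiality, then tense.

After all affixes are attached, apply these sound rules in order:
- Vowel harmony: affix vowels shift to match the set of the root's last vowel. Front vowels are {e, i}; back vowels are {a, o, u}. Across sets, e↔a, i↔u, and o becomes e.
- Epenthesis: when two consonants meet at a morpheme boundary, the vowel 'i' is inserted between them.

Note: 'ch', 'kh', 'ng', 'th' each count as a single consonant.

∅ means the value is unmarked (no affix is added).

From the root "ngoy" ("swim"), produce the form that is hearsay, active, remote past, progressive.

Attach aspect progressive -thu → ngoythu.
Attach voice active -ung (after vowel 'u') → ngoythuung.
evidentiality = hearsay: zero marking, form stays ngoythuung.
Attach tense remote past -chang → ngoythuungchang.
Vowel harmony: no change.
Apply epenthesis: ngoythuungchang → ngoyithuungichang.

ngoyithuungichang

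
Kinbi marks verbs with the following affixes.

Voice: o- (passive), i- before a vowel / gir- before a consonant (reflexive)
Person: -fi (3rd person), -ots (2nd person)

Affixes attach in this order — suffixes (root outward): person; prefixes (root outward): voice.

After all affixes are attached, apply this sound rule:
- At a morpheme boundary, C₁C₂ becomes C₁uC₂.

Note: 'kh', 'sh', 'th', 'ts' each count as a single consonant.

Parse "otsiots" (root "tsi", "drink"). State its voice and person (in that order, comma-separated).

Segment: o-tsi-ots.
voice: o- → passive.
person: -ots → 2nd person.

passive, 2nd person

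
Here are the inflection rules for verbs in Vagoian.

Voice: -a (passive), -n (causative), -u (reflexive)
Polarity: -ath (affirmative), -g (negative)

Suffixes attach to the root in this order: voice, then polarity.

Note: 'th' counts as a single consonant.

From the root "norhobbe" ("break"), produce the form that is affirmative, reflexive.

Attach voice reflexive -u → norhobbeu.
Attach polarity affirmative -ath → norhobbeuath.

norhobbeuath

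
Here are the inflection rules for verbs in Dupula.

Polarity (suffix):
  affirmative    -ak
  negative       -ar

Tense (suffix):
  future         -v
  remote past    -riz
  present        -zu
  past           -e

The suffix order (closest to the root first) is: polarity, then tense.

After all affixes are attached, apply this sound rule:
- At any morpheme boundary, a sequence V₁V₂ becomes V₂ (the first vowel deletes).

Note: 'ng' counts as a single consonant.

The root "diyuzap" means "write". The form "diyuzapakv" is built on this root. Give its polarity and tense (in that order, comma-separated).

Segment: diyuzap-ak-v.
polarity: -ak → affirmative.
tense: -v → future.

affirmative, future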